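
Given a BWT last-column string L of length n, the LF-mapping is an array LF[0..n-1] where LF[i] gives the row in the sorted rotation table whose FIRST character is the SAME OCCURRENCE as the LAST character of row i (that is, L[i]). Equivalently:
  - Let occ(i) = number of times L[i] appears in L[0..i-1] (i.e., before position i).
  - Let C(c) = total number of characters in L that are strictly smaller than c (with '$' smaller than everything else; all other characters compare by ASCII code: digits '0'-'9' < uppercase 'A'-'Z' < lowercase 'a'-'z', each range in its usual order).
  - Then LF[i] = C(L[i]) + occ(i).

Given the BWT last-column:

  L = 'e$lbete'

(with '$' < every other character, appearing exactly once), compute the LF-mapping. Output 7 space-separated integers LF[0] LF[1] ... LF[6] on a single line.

Answer: 2 0 5 1 3 6 4

Derivation:
Char counts: '$':1, 'b':1, 'e':3, 'l':1, 't':1
C (first-col start): C('$')=0, C('b')=1, C('e')=2, C('l')=5, C('t')=6
L[0]='e': occ=0, LF[0]=C('e')+0=2+0=2
L[1]='$': occ=0, LF[1]=C('$')+0=0+0=0
L[2]='l': occ=0, LF[2]=C('l')+0=5+0=5
L[3]='b': occ=0, LF[3]=C('b')+0=1+0=1
L[4]='e': occ=1, LF[4]=C('e')+1=2+1=3
L[5]='t': occ=0, LF[5]=C('t')+0=6+0=6
L[6]='e': occ=2, LF[6]=C('e')+2=2+2=4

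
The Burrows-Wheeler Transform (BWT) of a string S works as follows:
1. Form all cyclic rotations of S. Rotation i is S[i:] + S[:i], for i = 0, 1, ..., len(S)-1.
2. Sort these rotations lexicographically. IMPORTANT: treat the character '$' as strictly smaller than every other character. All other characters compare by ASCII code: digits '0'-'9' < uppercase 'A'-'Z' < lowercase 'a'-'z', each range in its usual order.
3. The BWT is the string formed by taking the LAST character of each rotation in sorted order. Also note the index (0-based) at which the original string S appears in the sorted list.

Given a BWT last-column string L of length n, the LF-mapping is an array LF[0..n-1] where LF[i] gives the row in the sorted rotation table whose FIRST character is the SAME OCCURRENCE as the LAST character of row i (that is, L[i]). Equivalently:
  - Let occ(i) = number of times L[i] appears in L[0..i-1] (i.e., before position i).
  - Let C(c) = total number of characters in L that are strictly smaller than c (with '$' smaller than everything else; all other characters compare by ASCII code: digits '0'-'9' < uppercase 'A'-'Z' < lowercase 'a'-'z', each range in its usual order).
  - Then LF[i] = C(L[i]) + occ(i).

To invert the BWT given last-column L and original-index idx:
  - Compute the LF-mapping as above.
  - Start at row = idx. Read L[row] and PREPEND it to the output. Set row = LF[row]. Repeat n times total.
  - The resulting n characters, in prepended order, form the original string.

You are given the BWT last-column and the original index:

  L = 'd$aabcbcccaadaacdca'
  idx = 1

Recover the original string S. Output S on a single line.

Answer: aaacacbaccdcbacadd$

Derivation:
LF mapping: 16 0 1 2 8 10 9 11 12 13 3 4 17 5 6 14 18 15 7
Walk LF starting at row 1, prepending L[row]:
  step 1: row=1, L[1]='$', prepend. Next row=LF[1]=0
  step 2: row=0, L[0]='d', prepend. Next row=LF[0]=16
  step 3: row=16, L[16]='d', prepend. Next row=LF[16]=18
  step 4: row=18, L[18]='a', prepend. Next row=LF[18]=7
  step 5: row=7, L[7]='c', prepend. Next row=LF[7]=11
  step 6: row=11, L[11]='a', prepend. Next row=LF[11]=4
  step 7: row=4, L[4]='b', prepend. Next row=LF[4]=8
  step 8: row=8, L[8]='c', prepend. Next row=LF[8]=12
  step 9: row=12, L[12]='d', prepend. Next row=LF[12]=17
  step 10: row=17, L[17]='c', prepend. Next row=LF[17]=15
  step 11: row=15, L[15]='c', prepend. Next row=LF[15]=14
  step 12: row=14, L[14]='a', prepend. Next row=LF[14]=6
  step 13: row=6, L[6]='b', prepend. Next row=LF[6]=9
  step 14: row=9, L[9]='c', prepend. Next row=LF[9]=13
  step 15: row=13, L[13]='a', prepend. Next row=LF[13]=5
  step 16: row=5, L[5]='c', prepend. Next row=LF[5]=10
  step 17: row=10, L[10]='a', prepend. Next row=LF[10]=3
  step 18: row=3, L[3]='a', prepend. Next row=LF[3]=2
  step 19: row=2, L[2]='a', prepend. Next row=LF[2]=1
Reversed output: aaacacbaccdcbacadd$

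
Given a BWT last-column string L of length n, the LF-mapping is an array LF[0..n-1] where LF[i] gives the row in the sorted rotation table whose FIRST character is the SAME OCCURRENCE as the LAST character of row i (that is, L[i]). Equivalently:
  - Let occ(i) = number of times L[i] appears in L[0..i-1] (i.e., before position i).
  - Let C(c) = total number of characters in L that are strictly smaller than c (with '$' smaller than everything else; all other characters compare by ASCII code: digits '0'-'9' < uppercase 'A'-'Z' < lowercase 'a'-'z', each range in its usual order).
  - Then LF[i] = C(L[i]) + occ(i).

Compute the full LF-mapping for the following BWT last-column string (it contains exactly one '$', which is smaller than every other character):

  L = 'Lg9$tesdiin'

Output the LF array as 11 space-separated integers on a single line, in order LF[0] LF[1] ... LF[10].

Answer: 2 5 1 0 10 4 9 3 6 7 8

Derivation:
Char counts: '$':1, '9':1, 'L':1, 'd':1, 'e':1, 'g':1, 'i':2, 'n':1, 's':1, 't':1
C (first-col start): C('$')=0, C('9')=1, C('L')=2, C('d')=3, C('e')=4, C('g')=5, C('i')=6, C('n')=8, C('s')=9, C('t')=10
L[0]='L': occ=0, LF[0]=C('L')+0=2+0=2
L[1]='g': occ=0, LF[1]=C('g')+0=5+0=5
L[2]='9': occ=0, LF[2]=C('9')+0=1+0=1
L[3]='$': occ=0, LF[3]=C('$')+0=0+0=0
L[4]='t': occ=0, LF[4]=C('t')+0=10+0=10
L[5]='e': occ=0, LF[5]=C('e')+0=4+0=4
L[6]='s': occ=0, LF[6]=C('s')+0=9+0=9
L[7]='d': occ=0, LF[7]=C('d')+0=3+0=3
L[8]='i': occ=0, LF[8]=C('i')+0=6+0=6
L[9]='i': occ=1, LF[9]=C('i')+1=6+1=7
L[10]='n': occ=0, LF[10]=C('n')+0=8+0=8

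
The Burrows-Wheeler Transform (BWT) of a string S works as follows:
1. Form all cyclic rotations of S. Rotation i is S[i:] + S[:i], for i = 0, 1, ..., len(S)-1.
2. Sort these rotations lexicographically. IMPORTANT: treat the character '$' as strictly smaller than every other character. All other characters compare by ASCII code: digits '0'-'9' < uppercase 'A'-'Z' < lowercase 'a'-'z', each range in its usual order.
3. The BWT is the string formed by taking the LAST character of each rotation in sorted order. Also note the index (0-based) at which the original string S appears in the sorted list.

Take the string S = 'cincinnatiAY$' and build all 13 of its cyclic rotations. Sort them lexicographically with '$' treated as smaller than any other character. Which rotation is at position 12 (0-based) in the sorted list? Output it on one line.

All 13 rotations (rotation i = S[i:]+S[:i]):
  rot[0] = cincinnatiAY$
  rot[1] = incinnatiAY$c
  rot[2] = ncinnatiAY$ci
  rot[3] = cinnatiAY$cin
  rot[4] = innatiAY$cinc
  rot[5] = nnatiAY$cinci
  rot[6] = natiAY$cincin
  rot[7] = atiAY$cincinn
  rot[8] = tiAY$cincinna
  rot[9] = iAY$cincinnat
  rot[10] = AY$cincinnati
  rot[11] = Y$cincinnatiA
  rot[12] = $cincinnatiAY
Sorted (with $ < everything):
  sorted[0] = $cincinnatiAY
  sorted[1] = AY$cincinnati
  sorted[2] = Y$cincinnatiA
  sorted[3] = atiAY$cincinn
  sorted[4] = cincinnatiAY$
  sorted[5] = cinnatiAY$cin
  sorted[6] = iAY$cincinnat
  sorted[7] = incinnatiAY$c
  sorted[8] = innatiAY$cinc
  sorted[9] = natiAY$cincin
  sorted[10] = ncinnatiAY$ci
  sorted[11] = nnatiAY$cinci
  sorted[12] = tiAY$cincinna
sorted[12] = tiAY$cincinna

Answer: tiAY$cincinna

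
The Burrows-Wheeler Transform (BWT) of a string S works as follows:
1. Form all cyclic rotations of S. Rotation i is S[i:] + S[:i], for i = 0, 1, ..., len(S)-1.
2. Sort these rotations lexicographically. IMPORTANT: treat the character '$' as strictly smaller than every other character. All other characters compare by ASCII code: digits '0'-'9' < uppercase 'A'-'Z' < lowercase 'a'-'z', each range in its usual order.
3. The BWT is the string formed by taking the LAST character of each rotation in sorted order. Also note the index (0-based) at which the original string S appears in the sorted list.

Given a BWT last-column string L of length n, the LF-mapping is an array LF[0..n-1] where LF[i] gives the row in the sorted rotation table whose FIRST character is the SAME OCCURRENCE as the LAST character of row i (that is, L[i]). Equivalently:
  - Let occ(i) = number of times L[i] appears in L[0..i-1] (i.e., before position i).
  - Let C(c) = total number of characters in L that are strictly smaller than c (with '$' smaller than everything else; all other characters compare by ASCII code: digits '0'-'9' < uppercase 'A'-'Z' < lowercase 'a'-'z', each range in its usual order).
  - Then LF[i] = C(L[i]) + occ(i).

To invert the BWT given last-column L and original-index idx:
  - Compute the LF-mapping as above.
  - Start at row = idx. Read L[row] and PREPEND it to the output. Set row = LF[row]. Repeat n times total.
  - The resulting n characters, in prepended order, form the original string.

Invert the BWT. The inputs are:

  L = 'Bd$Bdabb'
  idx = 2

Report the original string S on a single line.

LF mapping: 1 6 0 2 7 3 4 5
Walk LF starting at row 2, prepending L[row]:
  step 1: row=2, L[2]='$', prepend. Next row=LF[2]=0
  step 2: row=0, L[0]='B', prepend. Next row=LF[0]=1
  step 3: row=1, L[1]='d', prepend. Next row=LF[1]=6
  step 4: row=6, L[6]='b', prepend. Next row=LF[6]=4
  step 5: row=4, L[4]='d', prepend. Next row=LF[4]=7
  step 6: row=7, L[7]='b', prepend. Next row=LF[7]=5
  step 7: row=5, L[5]='a', prepend. Next row=LF[5]=3
  step 8: row=3, L[3]='B', prepend. Next row=LF[3]=2
Reversed output: BabdbdB$

Answer: BabdbdB$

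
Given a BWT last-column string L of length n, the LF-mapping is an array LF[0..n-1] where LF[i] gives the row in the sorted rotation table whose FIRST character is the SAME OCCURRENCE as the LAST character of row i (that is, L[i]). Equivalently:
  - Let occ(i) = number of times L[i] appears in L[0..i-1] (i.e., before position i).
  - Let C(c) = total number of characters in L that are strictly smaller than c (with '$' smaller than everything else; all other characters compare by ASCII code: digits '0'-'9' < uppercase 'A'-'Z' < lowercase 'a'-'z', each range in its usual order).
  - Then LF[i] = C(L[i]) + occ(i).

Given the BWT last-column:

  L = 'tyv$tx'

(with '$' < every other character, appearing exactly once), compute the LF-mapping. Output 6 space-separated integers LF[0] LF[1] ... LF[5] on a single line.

Char counts: '$':1, 't':2, 'v':1, 'x':1, 'y':1
C (first-col start): C('$')=0, C('t')=1, C('v')=3, C('x')=4, C('y')=5
L[0]='t': occ=0, LF[0]=C('t')+0=1+0=1
L[1]='y': occ=0, LF[1]=C('y')+0=5+0=5
L[2]='v': occ=0, LF[2]=C('v')+0=3+0=3
L[3]='$': occ=0, LF[3]=C('$')+0=0+0=0
L[4]='t': occ=1, LF[4]=C('t')+1=1+1=2
L[5]='x': occ=0, LF[5]=C('x')+0=4+0=4

Answer: 1 5 3 0 2 4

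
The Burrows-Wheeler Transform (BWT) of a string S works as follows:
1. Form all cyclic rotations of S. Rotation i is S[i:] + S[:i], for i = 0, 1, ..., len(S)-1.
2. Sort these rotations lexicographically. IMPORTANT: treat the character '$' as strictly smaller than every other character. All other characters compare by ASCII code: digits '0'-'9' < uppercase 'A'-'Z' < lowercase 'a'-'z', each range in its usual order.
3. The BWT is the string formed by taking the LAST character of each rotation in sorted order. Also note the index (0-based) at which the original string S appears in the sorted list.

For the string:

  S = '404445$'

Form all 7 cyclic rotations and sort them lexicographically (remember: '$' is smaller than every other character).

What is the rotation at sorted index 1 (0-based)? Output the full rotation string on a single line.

All 7 rotations (rotation i = S[i:]+S[:i]):
  rot[0] = 404445$
  rot[1] = 04445$4
  rot[2] = 4445$40
  rot[3] = 445$404
  rot[4] = 45$4044
  rot[5] = 5$40444
  rot[6] = $404445
Sorted (with $ < everything):
  sorted[0] = $404445
  sorted[1] = 04445$4
  sorted[2] = 404445$
  sorted[3] = 4445$40
  sorted[4] = 445$404
  sorted[5] = 45$4044
  sorted[6] = 5$40444
sorted[1] = 04445$4

Answer: 04445$4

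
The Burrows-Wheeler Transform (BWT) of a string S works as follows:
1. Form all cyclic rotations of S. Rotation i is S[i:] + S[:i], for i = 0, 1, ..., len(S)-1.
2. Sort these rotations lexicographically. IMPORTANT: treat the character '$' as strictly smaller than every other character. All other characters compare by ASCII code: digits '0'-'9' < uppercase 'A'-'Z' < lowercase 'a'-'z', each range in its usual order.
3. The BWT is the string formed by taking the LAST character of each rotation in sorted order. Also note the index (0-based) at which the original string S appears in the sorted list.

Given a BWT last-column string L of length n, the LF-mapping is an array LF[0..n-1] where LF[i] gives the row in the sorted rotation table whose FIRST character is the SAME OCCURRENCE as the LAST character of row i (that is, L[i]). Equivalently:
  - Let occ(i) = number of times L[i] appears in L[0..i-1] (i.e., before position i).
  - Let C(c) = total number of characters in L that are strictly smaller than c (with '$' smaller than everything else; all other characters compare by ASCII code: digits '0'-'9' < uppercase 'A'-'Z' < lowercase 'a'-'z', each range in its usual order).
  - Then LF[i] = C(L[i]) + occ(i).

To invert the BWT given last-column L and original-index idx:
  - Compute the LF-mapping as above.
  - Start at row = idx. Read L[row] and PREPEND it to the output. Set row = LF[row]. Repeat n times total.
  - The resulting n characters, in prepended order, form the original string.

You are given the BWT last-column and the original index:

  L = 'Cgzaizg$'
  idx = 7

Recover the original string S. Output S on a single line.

Answer: zigzagC$

Derivation:
LF mapping: 1 3 6 2 5 7 4 0
Walk LF starting at row 7, prepending L[row]:
  step 1: row=7, L[7]='$', prepend. Next row=LF[7]=0
  step 2: row=0, L[0]='C', prepend. Next row=LF[0]=1
  step 3: row=1, L[1]='g', prepend. Next row=LF[1]=3
  step 4: row=3, L[3]='a', prepend. Next row=LF[3]=2
  step 5: row=2, L[2]='z', prepend. Next row=LF[2]=6
  step 6: row=6, L[6]='g', prepend. Next row=LF[6]=4
  step 7: row=4, L[4]='i', prepend. Next row=LF[4]=5
  step 8: row=5, L[5]='z', prepend. Next row=LF[5]=7
Reversed output: zigzagC$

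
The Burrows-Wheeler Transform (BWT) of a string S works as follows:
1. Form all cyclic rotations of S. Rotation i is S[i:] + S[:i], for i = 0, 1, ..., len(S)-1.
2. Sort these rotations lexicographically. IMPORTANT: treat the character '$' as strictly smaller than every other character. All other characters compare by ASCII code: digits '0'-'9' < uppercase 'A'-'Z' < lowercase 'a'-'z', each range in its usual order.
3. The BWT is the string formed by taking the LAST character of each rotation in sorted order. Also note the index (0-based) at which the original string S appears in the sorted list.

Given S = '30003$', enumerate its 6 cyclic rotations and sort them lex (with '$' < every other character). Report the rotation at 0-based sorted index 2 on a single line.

All 6 rotations (rotation i = S[i:]+S[:i]):
  rot[0] = 30003$
  rot[1] = 0003$3
  rot[2] = 003$30
  rot[3] = 03$300
  rot[4] = 3$3000
  rot[5] = $30003
Sorted (with $ < everything):
  sorted[0] = $30003
  sorted[1] = 0003$3
  sorted[2] = 003$30
  sorted[3] = 03$300
  sorted[4] = 3$3000
  sorted[5] = 30003$
sorted[2] = 003$30

Answer: 003$30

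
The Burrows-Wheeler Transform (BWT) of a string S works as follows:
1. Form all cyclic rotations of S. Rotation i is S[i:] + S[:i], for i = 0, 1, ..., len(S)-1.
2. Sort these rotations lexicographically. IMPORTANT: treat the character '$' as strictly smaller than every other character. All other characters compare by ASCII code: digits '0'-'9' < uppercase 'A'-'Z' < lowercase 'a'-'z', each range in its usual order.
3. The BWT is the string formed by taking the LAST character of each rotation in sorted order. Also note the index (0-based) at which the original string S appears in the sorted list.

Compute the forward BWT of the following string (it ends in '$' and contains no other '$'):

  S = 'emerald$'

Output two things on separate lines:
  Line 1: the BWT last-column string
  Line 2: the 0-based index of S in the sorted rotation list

All 8 rotations (rotation i = S[i:]+S[:i]):
  rot[0] = emerald$
  rot[1] = merald$e
  rot[2] = erald$em
  rot[3] = rald$eme
  rot[4] = ald$emer
  rot[5] = ld$emera
  rot[6] = d$emeral
  rot[7] = $emerald
Sorted (with $ < everything):
  sorted[0] = $emerald  (last char: 'd')
  sorted[1] = ald$emer  (last char: 'r')
  sorted[2] = d$emeral  (last char: 'l')
  sorted[3] = emerald$  (last char: '$')
  sorted[4] = erald$em  (last char: 'm')
  sorted[5] = ld$emera  (last char: 'a')
  sorted[6] = merald$e  (last char: 'e')
  sorted[7] = rald$eme  (last char: 'e')
Last column: drl$maee
Original string S is at sorted index 3

Answer: drl$maee
3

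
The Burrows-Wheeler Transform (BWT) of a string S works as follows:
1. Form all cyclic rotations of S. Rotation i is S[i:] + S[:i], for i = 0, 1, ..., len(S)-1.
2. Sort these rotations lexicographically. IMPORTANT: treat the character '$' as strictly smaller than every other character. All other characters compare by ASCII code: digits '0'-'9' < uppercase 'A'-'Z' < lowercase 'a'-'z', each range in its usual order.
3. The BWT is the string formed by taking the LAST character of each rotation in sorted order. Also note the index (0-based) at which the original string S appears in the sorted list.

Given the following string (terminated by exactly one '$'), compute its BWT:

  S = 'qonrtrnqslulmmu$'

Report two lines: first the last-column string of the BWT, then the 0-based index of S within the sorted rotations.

Answer: uuslmroq$ntnqrml
8

Derivation:
All 16 rotations (rotation i = S[i:]+S[:i]):
  rot[0] = qonrtrnqslulmmu$
  rot[1] = onrtrnqslulmmu$q
  rot[2] = nrtrnqslulmmu$qo
  rot[3] = rtrnqslulmmu$qon
  rot[4] = trnqslulmmu$qonr
  rot[5] = rnqslulmmu$qonrt
  rot[6] = nqslulmmu$qonrtr
  rot[7] = qslulmmu$qonrtrn
  rot[8] = slulmmu$qonrtrnq
  rot[9] = lulmmu$qonrtrnqs
  rot[10] = ulmmu$qonrtrnqsl
  rot[11] = lmmu$qonrtrnqslu
  rot[12] = mmu$qonrtrnqslul
  rot[13] = mu$qonrtrnqslulm
  rot[14] = u$qonrtrnqslulmm
  rot[15] = $qonrtrnqslulmmu
Sorted (with $ < everything):
  sorted[0] = $qonrtrnqslulmmu  (last char: 'u')
  sorted[1] = lmmu$qonrtrnqslu  (last char: 'u')
  sorted[2] = lulmmu$qonrtrnqs  (last char: 's')
  sorted[3] = mmu$qonrtrnqslul  (last char: 'l')
  sorted[4] = mu$qonrtrnqslulm  (last char: 'm')
  sorted[5] = nqslulmmu$qonrtr  (last char: 'r')
  sorted[6] = nrtrnqslulmmu$qo  (last char: 'o')
  sorted[7] = onrtrnqslulmmu$q  (last char: 'q')
  sorted[8] = qonrtrnqslulmmu$  (last char: '$')
  sorted[9] = qslulmmu$qonrtrn  (last char: 'n')
  sorted[10] = rnqslulmmu$qonrt  (last char: 't')
  sorted[11] = rtrnqslulmmu$qon  (last char: 'n')
  sorted[12] = slulmmu$qonrtrnq  (last char: 'q')
  sorted[13] = trnqslulmmu$qonr  (last char: 'r')
  sorted[14] = u$qonrtrnqslulmm  (last char: 'm')
  sorted[15] = ulmmu$qonrtrnqsl  (last char: 'l')
Last column: uuslmroq$ntnqrml
Original string S is at sorted index 8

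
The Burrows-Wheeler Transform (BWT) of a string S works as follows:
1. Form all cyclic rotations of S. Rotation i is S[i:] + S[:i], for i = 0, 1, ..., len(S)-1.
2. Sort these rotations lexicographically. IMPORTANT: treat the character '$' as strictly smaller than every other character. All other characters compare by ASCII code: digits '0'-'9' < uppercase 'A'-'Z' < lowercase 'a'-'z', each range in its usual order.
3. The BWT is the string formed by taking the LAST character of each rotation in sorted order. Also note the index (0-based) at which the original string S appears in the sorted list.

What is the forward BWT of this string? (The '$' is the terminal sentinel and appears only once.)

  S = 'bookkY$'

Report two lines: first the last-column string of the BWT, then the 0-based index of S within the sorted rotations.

All 7 rotations (rotation i = S[i:]+S[:i]):
  rot[0] = bookkY$
  rot[1] = ookkY$b
  rot[2] = okkY$bo
  rot[3] = kkY$boo
  rot[4] = kY$book
  rot[5] = Y$bookk
  rot[6] = $bookkY
Sorted (with $ < everything):
  sorted[0] = $bookkY  (last char: 'Y')
  sorted[1] = Y$bookk  (last char: 'k')
  sorted[2] = bookkY$  (last char: '$')
  sorted[3] = kY$book  (last char: 'k')
  sorted[4] = kkY$boo  (last char: 'o')
  sorted[5] = okkY$bo  (last char: 'o')
  sorted[6] = ookkY$b  (last char: 'b')
Last column: Yk$koob
Original string S is at sorted index 2

Answer: Yk$koob
2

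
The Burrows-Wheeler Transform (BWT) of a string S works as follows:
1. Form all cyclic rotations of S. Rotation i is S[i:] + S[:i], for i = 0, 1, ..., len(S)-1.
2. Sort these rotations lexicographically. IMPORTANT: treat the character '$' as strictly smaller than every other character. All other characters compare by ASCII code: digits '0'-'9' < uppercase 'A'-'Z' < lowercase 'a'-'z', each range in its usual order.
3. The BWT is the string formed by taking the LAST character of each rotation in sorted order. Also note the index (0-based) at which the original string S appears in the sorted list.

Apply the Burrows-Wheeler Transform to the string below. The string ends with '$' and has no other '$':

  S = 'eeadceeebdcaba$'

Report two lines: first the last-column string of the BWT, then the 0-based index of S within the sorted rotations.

All 15 rotations (rotation i = S[i:]+S[:i]):
  rot[0] = eeadceeebdcaba$
  rot[1] = eadceeebdcaba$e
  rot[2] = adceeebdcaba$ee
  rot[3] = dceeebdcaba$eea
  rot[4] = ceeebdcaba$eead
  rot[5] = eeebdcaba$eeadc
  rot[6] = eebdcaba$eeadce
  rot[7] = ebdcaba$eeadcee
  rot[8] = bdcaba$eeadceee
  rot[9] = dcaba$eeadceeeb
  rot[10] = caba$eeadceeebd
  rot[11] = aba$eeadceeebdc
  rot[12] = ba$eeadceeebdca
  rot[13] = a$eeadceeebdcab
  rot[14] = $eeadceeebdcaba
Sorted (with $ < everything):
  sorted[0] = $eeadceeebdcaba  (last char: 'a')
  sorted[1] = a$eeadceeebdcab  (last char: 'b')
  sorted[2] = aba$eeadceeebdc  (last char: 'c')
  sorted[3] = adceeebdcaba$ee  (last char: 'e')
  sorted[4] = ba$eeadceeebdca  (last char: 'a')
  sorted[5] = bdcaba$eeadceee  (last char: 'e')
  sorted[6] = caba$eeadceeebd  (last char: 'd')
  sorted[7] = ceeebdcaba$eead  (last char: 'd')
  sorted[8] = dcaba$eeadceeeb  (last char: 'b')
  sorted[9] = dceeebdcaba$eea  (last char: 'a')
  sorted[10] = eadceeebdcaba$e  (last char: 'e')
  sorted[11] = ebdcaba$eeadcee  (last char: 'e')
  sorted[12] = eeadceeebdcaba$  (last char: '$')
  sorted[13] = eebdcaba$eeadce  (last char: 'e')
  sorted[14] = eeebdcaba$eeadc  (last char: 'c')
Last column: abceaeddbaee$ec
Original string S is at sorted index 12

Answer: abceaeddbaee$ec
12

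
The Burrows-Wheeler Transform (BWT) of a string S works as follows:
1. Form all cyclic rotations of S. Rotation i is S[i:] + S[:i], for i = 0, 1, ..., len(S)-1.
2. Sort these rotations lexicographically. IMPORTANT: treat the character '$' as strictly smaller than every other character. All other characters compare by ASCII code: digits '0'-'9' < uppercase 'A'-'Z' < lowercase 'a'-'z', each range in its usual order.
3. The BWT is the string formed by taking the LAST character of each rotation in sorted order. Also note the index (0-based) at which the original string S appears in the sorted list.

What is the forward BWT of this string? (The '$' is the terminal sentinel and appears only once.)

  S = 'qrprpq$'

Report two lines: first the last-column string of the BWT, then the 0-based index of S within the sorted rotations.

Answer: qrrp$pq
4

Derivation:
All 7 rotations (rotation i = S[i:]+S[:i]):
  rot[0] = qrprpq$
  rot[1] = rprpq$q
  rot[2] = prpq$qr
  rot[3] = rpq$qrp
  rot[4] = pq$qrpr
  rot[5] = q$qrprp
  rot[6] = $qrprpq
Sorted (with $ < everything):
  sorted[0] = $qrprpq  (last char: 'q')
  sorted[1] = pq$qrpr  (last char: 'r')
  sorted[2] = prpq$qr  (last char: 'r')
  sorted[3] = q$qrprp  (last char: 'p')
  sorted[4] = qrprpq$  (last char: '$')
  sorted[5] = rpq$qrp  (last char: 'p')
  sorted[6] = rprpq$q  (last char: 'q')
Last column: qrrp$pq
Original string S is at sorted index 4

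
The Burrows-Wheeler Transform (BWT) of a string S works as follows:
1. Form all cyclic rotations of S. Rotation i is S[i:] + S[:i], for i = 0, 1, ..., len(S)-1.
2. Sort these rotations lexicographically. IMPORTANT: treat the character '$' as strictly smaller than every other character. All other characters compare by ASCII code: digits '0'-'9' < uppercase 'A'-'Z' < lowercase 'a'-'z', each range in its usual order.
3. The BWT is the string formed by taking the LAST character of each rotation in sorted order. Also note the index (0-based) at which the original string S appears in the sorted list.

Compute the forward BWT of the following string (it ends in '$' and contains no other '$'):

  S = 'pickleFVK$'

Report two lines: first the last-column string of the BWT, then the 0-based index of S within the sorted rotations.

All 10 rotations (rotation i = S[i:]+S[:i]):
  rot[0] = pickleFVK$
  rot[1] = ickleFVK$p
  rot[2] = ckleFVK$pi
  rot[3] = kleFVK$pic
  rot[4] = leFVK$pick
  rot[5] = eFVK$pickl
  rot[6] = FVK$pickle
  rot[7] = VK$pickleF
  rot[8] = K$pickleFV
  rot[9] = $pickleFVK
Sorted (with $ < everything):
  sorted[0] = $pickleFVK  (last char: 'K')
  sorted[1] = FVK$pickle  (last char: 'e')
  sorted[2] = K$pickleFV  (last char: 'V')
  sorted[3] = VK$pickleF  (last char: 'F')
  sorted[4] = ckleFVK$pi  (last char: 'i')
  sorted[5] = eFVK$pickl  (last char: 'l')
  sorted[6] = ickleFVK$p  (last char: 'p')
  sorted[7] = kleFVK$pic  (last char: 'c')
  sorted[8] = leFVK$pick  (last char: 'k')
  sorted[9] = pickleFVK$  (last char: '$')
Last column: KeVFilpck$
Original string S is at sorted index 9

Answer: KeVFilpck$
9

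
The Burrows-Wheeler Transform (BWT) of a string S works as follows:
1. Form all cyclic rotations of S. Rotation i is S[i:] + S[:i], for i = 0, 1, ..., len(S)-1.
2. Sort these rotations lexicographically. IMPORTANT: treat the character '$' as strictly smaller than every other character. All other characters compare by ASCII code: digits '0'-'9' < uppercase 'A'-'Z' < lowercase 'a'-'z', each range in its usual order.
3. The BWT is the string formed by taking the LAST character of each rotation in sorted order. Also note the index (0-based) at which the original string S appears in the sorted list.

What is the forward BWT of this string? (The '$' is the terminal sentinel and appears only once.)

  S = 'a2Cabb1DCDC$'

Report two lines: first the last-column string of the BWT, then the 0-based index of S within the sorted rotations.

Answer: CbaDD2C1$Cba
8

Derivation:
All 12 rotations (rotation i = S[i:]+S[:i]):
  rot[0] = a2Cabb1DCDC$
  rot[1] = 2Cabb1DCDC$a
  rot[2] = Cabb1DCDC$a2
  rot[3] = abb1DCDC$a2C
  rot[4] = bb1DCDC$a2Ca
  rot[5] = b1DCDC$a2Cab
  rot[6] = 1DCDC$a2Cabb
  rot[7] = DCDC$a2Cabb1
  rot[8] = CDC$a2Cabb1D
  rot[9] = DC$a2Cabb1DC
  rot[10] = C$a2Cabb1DCD
  rot[11] = $a2Cabb1DCDC
Sorted (with $ < everything):
  sorted[0] = $a2Cabb1DCDC  (last char: 'C')
  sorted[1] = 1DCDC$a2Cabb  (last char: 'b')
  sorted[2] = 2Cabb1DCDC$a  (last char: 'a')
  sorted[3] = C$a2Cabb1DCD  (last char: 'D')
  sorted[4] = CDC$a2Cabb1D  (last char: 'D')
  sorted[5] = Cabb1DCDC$a2  (last char: '2')
  sorted[6] = DC$a2Cabb1DC  (last char: 'C')
  sorted[7] = DCDC$a2Cabb1  (last char: '1')
  sorted[8] = a2Cabb1DCDC$  (last char: '$')
  sorted[9] = abb1DCDC$a2C  (last char: 'C')
  sorted[10] = b1DCDC$a2Cab  (last char: 'b')
  sorted[11] = bb1DCDC$a2Ca  (last char: 'a')
Last column: CbaDD2C1$Cba
Original string S is at sorted index 8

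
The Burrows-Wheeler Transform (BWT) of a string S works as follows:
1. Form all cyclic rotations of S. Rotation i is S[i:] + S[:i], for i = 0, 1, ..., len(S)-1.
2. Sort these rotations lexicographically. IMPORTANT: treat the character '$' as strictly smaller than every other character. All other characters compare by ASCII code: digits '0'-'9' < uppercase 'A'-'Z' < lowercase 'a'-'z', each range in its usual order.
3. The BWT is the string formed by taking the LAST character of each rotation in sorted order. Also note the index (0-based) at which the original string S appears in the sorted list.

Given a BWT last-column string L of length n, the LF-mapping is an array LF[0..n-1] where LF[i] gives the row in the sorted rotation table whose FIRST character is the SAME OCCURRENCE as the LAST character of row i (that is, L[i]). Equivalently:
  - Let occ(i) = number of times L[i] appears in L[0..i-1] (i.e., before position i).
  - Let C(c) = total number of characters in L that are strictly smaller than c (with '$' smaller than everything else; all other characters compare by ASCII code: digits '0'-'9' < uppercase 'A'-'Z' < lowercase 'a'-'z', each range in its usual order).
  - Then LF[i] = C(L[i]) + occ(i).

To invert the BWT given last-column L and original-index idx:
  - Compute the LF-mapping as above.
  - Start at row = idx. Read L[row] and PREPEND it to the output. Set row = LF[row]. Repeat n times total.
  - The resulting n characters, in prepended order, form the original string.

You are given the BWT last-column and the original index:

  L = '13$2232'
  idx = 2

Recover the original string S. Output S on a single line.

LF mapping: 1 5 0 2 3 6 4
Walk LF starting at row 2, prepending L[row]:
  step 1: row=2, L[2]='$', prepend. Next row=LF[2]=0
  step 2: row=0, L[0]='1', prepend. Next row=LF[0]=1
  step 3: row=1, L[1]='3', prepend. Next row=LF[1]=5
  step 4: row=5, L[5]='3', prepend. Next row=LF[5]=6
  step 5: row=6, L[6]='2', prepend. Next row=LF[6]=4
  step 6: row=4, L[4]='2', prepend. Next row=LF[4]=3
  step 7: row=3, L[3]='2', prepend. Next row=LF[3]=2
Reversed output: 222331$

Answer: 222331$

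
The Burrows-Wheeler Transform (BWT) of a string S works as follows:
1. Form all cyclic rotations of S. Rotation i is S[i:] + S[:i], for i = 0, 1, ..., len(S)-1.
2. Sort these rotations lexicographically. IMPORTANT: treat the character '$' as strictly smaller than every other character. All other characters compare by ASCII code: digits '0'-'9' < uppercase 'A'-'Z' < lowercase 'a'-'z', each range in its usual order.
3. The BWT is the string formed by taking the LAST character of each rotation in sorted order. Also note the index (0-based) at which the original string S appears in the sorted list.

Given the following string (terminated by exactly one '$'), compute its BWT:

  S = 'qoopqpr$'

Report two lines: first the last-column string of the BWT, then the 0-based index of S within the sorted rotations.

Answer: rqooq$pp
5

Derivation:
All 8 rotations (rotation i = S[i:]+S[:i]):
  rot[0] = qoopqpr$
  rot[1] = oopqpr$q
  rot[2] = opqpr$qo
  rot[3] = pqpr$qoo
  rot[4] = qpr$qoop
  rot[5] = pr$qoopq
  rot[6] = r$qoopqp
  rot[7] = $qoopqpr
Sorted (with $ < everything):
  sorted[0] = $qoopqpr  (last char: 'r')
  sorted[1] = oopqpr$q  (last char: 'q')
  sorted[2] = opqpr$qo  (last char: 'o')
  sorted[3] = pqpr$qoo  (last char: 'o')
  sorted[4] = pr$qoopq  (last char: 'q')
  sorted[5] = qoopqpr$  (last char: '$')
  sorted[6] = qpr$qoop  (last char: 'p')
  sorted[7] = r$qoopqp  (last char: 'p')
Last column: rqooq$pp
Original string S is at sorted index 5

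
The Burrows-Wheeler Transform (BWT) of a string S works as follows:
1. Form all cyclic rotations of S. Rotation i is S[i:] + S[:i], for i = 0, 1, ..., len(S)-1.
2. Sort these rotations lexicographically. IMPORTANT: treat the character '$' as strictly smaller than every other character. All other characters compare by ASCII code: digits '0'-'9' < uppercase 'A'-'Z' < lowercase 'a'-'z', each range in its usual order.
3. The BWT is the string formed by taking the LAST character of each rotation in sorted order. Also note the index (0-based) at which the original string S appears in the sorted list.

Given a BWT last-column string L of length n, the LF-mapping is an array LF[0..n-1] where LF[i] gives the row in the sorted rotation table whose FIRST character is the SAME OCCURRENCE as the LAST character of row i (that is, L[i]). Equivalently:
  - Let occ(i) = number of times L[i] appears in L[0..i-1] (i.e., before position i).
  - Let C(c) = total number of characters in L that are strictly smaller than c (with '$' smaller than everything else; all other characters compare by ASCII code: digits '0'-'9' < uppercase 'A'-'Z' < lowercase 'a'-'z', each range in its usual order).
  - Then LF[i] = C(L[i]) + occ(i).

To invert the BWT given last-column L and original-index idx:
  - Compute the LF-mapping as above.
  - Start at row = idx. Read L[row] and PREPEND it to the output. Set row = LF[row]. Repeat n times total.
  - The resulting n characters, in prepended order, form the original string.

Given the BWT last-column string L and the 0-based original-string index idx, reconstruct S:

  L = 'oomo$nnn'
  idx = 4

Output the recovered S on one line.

LF mapping: 5 6 1 7 0 2 3 4
Walk LF starting at row 4, prepending L[row]:
  step 1: row=4, L[4]='$', prepend. Next row=LF[4]=0
  step 2: row=0, L[0]='o', prepend. Next row=LF[0]=5
  step 3: row=5, L[5]='n', prepend. Next row=LF[5]=2
  step 4: row=2, L[2]='m', prepend. Next row=LF[2]=1
  step 5: row=1, L[1]='o', prepend. Next row=LF[1]=6
  step 6: row=6, L[6]='n', prepend. Next row=LF[6]=3
  step 7: row=3, L[3]='o', prepend. Next row=LF[3]=7
  step 8: row=7, L[7]='n', prepend. Next row=LF[7]=4
Reversed output: nonomno$

Answer: nonomno$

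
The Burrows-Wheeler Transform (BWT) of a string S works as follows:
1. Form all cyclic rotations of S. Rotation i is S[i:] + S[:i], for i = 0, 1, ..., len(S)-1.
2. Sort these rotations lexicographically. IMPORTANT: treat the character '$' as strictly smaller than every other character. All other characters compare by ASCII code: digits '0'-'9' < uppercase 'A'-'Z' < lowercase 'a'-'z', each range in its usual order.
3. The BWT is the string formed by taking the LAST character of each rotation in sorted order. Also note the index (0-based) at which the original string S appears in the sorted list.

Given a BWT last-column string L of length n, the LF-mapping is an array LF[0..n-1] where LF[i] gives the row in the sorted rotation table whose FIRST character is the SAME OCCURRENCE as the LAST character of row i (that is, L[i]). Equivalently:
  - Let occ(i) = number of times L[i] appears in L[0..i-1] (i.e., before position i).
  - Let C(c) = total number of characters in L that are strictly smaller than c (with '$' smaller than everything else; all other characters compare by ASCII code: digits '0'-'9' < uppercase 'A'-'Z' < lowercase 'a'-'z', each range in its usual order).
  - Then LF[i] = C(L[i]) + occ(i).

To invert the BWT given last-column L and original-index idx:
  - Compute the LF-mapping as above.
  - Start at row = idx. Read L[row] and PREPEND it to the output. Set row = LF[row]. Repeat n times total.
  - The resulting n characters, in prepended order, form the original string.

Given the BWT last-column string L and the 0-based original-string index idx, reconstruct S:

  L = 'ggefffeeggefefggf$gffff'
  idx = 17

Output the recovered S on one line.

Answer: geefefeffgfgfggfefgffg$

Derivation:
LF mapping: 16 17 1 6 7 8 2 3 18 19 4 9 5 10 20 21 11 0 22 12 13 14 15
Walk LF starting at row 17, prepending L[row]:
  step 1: row=17, L[17]='$', prepend. Next row=LF[17]=0
  step 2: row=0, L[0]='g', prepend. Next row=LF[0]=16
  step 3: row=16, L[16]='f', prepend. Next row=LF[16]=11
  step 4: row=11, L[11]='f', prepend. Next row=LF[11]=9
  step 5: row=9, L[9]='g', prepend. Next row=LF[9]=19
  step 6: row=19, L[19]='f', prepend. Next row=LF[19]=12
  step 7: row=12, L[12]='e', prepend. Next row=LF[12]=5
  step 8: row=5, L[5]='f', prepend. Next row=LF[5]=8
  step 9: row=8, L[8]='g', prepend. Next row=LF[8]=18
  step 10: row=18, L[18]='g', prepend. Next row=LF[18]=22
  step 11: row=22, L[22]='f', prepend. Next row=LF[22]=15
  step 12: row=15, L[15]='g', prepend. Next row=LF[15]=21
  step 13: row=21, L[21]='f', prepend. Next row=LF[21]=14
  step 14: row=14, L[14]='g', prepend. Next row=LF[14]=20
  step 15: row=20, L[20]='f', prepend. Next row=LF[20]=13
  step 16: row=13, L[13]='f', prepend. Next row=LF[13]=10
  step 17: row=10, L[10]='e', prepend. Next row=LF[10]=4
  step 18: row=4, L[4]='f', prepend. Next row=LF[4]=7
  step 19: row=7, L[7]='e', prepend. Next row=LF[7]=3
  step 20: row=3, L[3]='f', prepend. Next row=LF[3]=6
  step 21: row=6, L[6]='e', prepend. Next row=LF[6]=2
  step 22: row=2, L[2]='e', prepend. Next row=LF[2]=1
  step 23: row=1, L[1]='g', prepend. Next row=LF[1]=17
Reversed output: geefefeffgfgfggfefgffg$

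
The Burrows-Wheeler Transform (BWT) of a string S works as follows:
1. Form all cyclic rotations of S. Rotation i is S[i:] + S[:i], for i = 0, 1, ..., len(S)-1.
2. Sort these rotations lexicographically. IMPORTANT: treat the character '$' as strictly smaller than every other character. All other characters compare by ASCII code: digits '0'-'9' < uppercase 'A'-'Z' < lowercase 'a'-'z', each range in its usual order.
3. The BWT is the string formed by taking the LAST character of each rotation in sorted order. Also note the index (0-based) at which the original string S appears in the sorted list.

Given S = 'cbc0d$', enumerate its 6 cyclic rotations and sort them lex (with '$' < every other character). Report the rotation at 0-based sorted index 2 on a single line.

Answer: bc0d$c

Derivation:
All 6 rotations (rotation i = S[i:]+S[:i]):
  rot[0] = cbc0d$
  rot[1] = bc0d$c
  rot[2] = c0d$cb
  rot[3] = 0d$cbc
  rot[4] = d$cbc0
  rot[5] = $cbc0d
Sorted (with $ < everything):
  sorted[0] = $cbc0d
  sorted[1] = 0d$cbc
  sorted[2] = bc0d$c
  sorted[3] = c0d$cb
  sorted[4] = cbc0d$
  sorted[5] = d$cbc0
sorted[2] = bc0d$c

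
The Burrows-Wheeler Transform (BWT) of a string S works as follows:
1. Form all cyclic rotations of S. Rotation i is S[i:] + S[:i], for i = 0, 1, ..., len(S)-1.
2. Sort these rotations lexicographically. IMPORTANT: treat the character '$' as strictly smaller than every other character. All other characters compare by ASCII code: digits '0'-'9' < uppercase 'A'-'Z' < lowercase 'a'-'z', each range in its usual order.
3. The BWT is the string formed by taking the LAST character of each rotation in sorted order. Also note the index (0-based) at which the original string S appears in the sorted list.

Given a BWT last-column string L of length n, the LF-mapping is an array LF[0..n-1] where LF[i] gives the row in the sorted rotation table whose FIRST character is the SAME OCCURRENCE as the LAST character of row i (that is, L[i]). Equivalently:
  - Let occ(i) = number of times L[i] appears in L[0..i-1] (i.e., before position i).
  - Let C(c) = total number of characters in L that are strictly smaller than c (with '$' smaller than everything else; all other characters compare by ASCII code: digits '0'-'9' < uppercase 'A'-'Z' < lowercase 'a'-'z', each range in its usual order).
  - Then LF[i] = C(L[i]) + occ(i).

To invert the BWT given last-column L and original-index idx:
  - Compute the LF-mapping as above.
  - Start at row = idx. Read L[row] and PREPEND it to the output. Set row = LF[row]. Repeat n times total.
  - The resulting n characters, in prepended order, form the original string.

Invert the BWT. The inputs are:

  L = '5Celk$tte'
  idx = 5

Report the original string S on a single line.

Answer: kettleC5$

Derivation:
LF mapping: 1 2 3 6 5 0 7 8 4
Walk LF starting at row 5, prepending L[row]:
  step 1: row=5, L[5]='$', prepend. Next row=LF[5]=0
  step 2: row=0, L[0]='5', prepend. Next row=LF[0]=1
  step 3: row=1, L[1]='C', prepend. Next row=LF[1]=2
  step 4: row=2, L[2]='e', prepend. Next row=LF[2]=3
  step 5: row=3, L[3]='l', prepend. Next row=LF[3]=6
  step 6: row=6, L[6]='t', prepend. Next row=LF[6]=7
  step 7: row=7, L[7]='t', prepend. Next row=LF[7]=8
  step 8: row=8, L[8]='e', prepend. Next row=LF[8]=4
  step 9: row=4, L[4]='k', prepend. Next row=LF[4]=5
Reversed output: kettleC5$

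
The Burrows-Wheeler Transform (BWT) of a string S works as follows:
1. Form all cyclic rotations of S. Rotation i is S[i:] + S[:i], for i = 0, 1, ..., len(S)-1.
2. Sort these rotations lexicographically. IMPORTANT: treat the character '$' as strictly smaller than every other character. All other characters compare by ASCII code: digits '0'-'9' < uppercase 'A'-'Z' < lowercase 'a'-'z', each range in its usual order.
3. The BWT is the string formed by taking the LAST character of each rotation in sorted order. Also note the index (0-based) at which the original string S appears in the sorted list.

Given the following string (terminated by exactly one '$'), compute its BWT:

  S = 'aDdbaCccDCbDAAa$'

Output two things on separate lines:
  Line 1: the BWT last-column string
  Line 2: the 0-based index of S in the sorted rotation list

Answer: aDADabcaAb$CdcCD
10

Derivation:
All 16 rotations (rotation i = S[i:]+S[:i]):
  rot[0] = aDdbaCccDCbDAAa$
  rot[1] = DdbaCccDCbDAAa$a
  rot[2] = dbaCccDCbDAAa$aD
  rot[3] = baCccDCbDAAa$aDd
  rot[4] = aCccDCbDAAa$aDdb
  rot[5] = CccDCbDAAa$aDdba
  rot[6] = ccDCbDAAa$aDdbaC
  rot[7] = cDCbDAAa$aDdbaCc
  rot[8] = DCbDAAa$aDdbaCcc
  rot[9] = CbDAAa$aDdbaCccD
  rot[10] = bDAAa$aDdbaCccDC
  rot[11] = DAAa$aDdbaCccDCb
  rot[12] = AAa$aDdbaCccDCbD
  rot[13] = Aa$aDdbaCccDCbDA
  rot[14] = a$aDdbaCccDCbDAA
  rot[15] = $aDdbaCccDCbDAAa
Sorted (with $ < everything):
  sorted[0] = $aDdbaCccDCbDAAa  (last char: 'a')
  sorted[1] = AAa$aDdbaCccDCbD  (last char: 'D')
  sorted[2] = Aa$aDdbaCccDCbDA  (last char: 'A')
  sorted[3] = CbDAAa$aDdbaCccD  (last char: 'D')
  sorted[4] = CccDCbDAAa$aDdba  (last char: 'a')
  sorted[5] = DAAa$aDdbaCccDCb  (last char: 'b')
  sorted[6] = DCbDAAa$aDdbaCcc  (last char: 'c')
  sorted[7] = DdbaCccDCbDAAa$a  (last char: 'a')
  sorted[8] = a$aDdbaCccDCbDAA  (last char: 'A')
  sorted[9] = aCccDCbDAAa$aDdb  (last char: 'b')
  sorted[10] = aDdbaCccDCbDAAa$  (last char: '$')
  sorted[11] = bDAAa$aDdbaCccDC  (last char: 'C')
  sorted[12] = baCccDCbDAAa$aDd  (last char: 'd')
  sorted[13] = cDCbDAAa$aDdbaCc  (last char: 'c')
  sorted[14] = ccDCbDAAa$aDdbaC  (last char: 'C')
  sorted[15] = dbaCccDCbDAAa$aD  (last char: 'D')
Last column: aDADabcaAb$CdcCD
Original string S is at sorted index 10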